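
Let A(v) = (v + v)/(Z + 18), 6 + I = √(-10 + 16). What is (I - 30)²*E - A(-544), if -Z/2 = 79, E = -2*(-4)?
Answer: 364288/35 - 576*√6 ≈ 8997.3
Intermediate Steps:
E = 8
Z = -158 (Z = -2*79 = -158)
I = -6 + √6 (I = -6 + √(-10 + 16) = -6 + √6 ≈ -3.5505)
A(v) = -v/70 (A(v) = (v + v)/(-158 + 18) = (2*v)/(-140) = (2*v)*(-1/140) = -v/70)
(I - 30)²*E - A(-544) = ((-6 + √6) - 30)²*8 - (-1)*(-544)/70 = (-36 + √6)²*8 - 1*272/35 = 8*(-36 + √6)² - 272/35 = -272/35 + 8*(-36 + √6)²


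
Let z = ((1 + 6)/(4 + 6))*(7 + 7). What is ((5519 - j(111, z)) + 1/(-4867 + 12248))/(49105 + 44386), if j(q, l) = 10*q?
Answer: 32542830/690057071 ≈ 0.047160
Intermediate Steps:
z = 49/5 (z = (7/10)*14 = 49/5 ≈ 9.8000)
((5519 - j(111, z)) + 1/(-4867 + 12248))/(49105 + 44386) = ((5519 - 10*111) + 1/(-4867 + 12248))/(49105 + 44386) = ((5519 - 1*1110) + 1/7381)/93491 = ((5519 - 1110) + 1/7381)*(1/93491) = (4409 + 1/7381)*(1/93491) = (32542830/7381)*(1/93491) = 32542830/690057071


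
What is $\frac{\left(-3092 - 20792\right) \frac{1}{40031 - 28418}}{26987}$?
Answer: $- \frac{3412}{44771433} \approx -7.6209 \cdot 10^{-5}$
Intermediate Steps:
$\frac{\left(-3092 - 20792\right) \frac{1}{40031 - 28418}}{26987} = - \frac{23884}{11613} \cdot \frac{1}{26987} = \left(-23884\right) \frac{1}{11613} \cdot \frac{1}{26987} = \left(- \frac{3412}{1659}\right) \frac{1}{26987} = - \frac{3412}{44771433}$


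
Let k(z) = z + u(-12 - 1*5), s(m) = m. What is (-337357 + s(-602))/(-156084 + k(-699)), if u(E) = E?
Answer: 337959/156800 ≈ 2.1553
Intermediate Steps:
k(z) = -17 + z (k(z) = z + (-12 - 1*5) = z + (-12 - 5) = z - 17 = -17 + z)
(-337357 + s(-602))/(-156084 + k(-699)) = (-337357 - 602)/(-156084 + (-17 - 699)) = -337959/(-156084 - 716) = -337959/(-156800) = -337959*(-1/156800) = 337959/156800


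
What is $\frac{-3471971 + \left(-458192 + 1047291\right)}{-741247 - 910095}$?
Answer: $\frac{1441436}{825671} \approx 1.7458$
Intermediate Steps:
$\frac{-3471971 + \left(-458192 + 1047291\right)}{-741247 - 910095} = \frac{-3471971 + 589099}{-1651342} = \left(-2882872\right) \left(- \frac{1}{1651342}\right) = \frac{1441436}{825671}$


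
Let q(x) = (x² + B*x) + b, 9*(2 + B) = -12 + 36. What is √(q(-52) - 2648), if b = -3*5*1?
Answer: √57/3 ≈ 2.5166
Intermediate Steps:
B = ⅔ (B = -2 + (-12 + 36)/9 = -2 + (⅑)*24 = -2 + 8/3 = ⅔ ≈ 0.66667)
b = -15 (b = -15*1 = -15)
q(x) = -15 + x² + 2*x/3 (q(x) = (x² + 2*x/3) - 15 = -15 + x² + 2*x/3)
√(q(-52) - 2648) = √((-15 + (-52)² + (⅔)*(-52)) - 2648) = √((-15 + 2704 - 104/3) - 2648) = √(7963/3 - 2648) = √(19/3) = √57/3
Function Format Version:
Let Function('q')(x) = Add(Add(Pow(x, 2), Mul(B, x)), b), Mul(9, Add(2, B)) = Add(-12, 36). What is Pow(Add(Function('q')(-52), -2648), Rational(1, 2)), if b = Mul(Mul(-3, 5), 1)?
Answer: Mul(Rational(1, 3), Pow(57, Rational(1, 2))) ≈ 2.5166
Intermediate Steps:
B = Rational(2, 3) (B = Add(-2, Mul(Rational(1, 9), Add(-12, 36))) = Add(-2, Mul(Rational(1, 9), 24)) = Add(-2, Rational(8, 3)) = Rational(2, 3) ≈ 0.66667)
b = -15 (b = Mul(-15, 1) = -15)
Function('q')(x) = Add(-15, Pow(x, 2), Mul(Rational(2, 3), x)) (Function('q')(x) = Add(Add(Pow(x, 2), Mul(Rational(2, 3), x)), -15) = Add(-15, Pow(x, 2), Mul(Rational(2, 3), x)))
Pow(Add(Function('q')(-52), -2648), Rational(1, 2)) = Pow(Add(Add(-15, Pow(-52, 2), Mul(Rational(2, 3), -52)), -2648), Rational(1, 2)) = Pow(Add(Add(-15, 2704, Rational(-104, 3)), -2648), Rational(1, 2)) = Pow(Add(Rational(7963, 3), -2648), Rational(1, 2)) = Pow(Rational(19, 3), Rational(1, 2)) = Mul(Rational(1, 3), Pow(57, Rational(1, 2)))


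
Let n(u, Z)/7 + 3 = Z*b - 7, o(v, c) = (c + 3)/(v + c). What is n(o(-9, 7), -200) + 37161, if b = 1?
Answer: 35691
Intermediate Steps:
o(v, c) = (3 + c)/(c + v)
n(u, Z) = -70 + 7*Z (n(u, Z) = -21 + 7*(Z*1 - 7) = -21 + 7*(Z - 7) = -21 + 7*(-7 + Z) = -21 + (-49 + 7*Z) = -70 + 7*Z)
n(o(-9, 7), -200) + 37161 = (-70 + 7*(-200)) + 37161 = (-70 - 1400) + 37161 = -1470 + 37161 = 35691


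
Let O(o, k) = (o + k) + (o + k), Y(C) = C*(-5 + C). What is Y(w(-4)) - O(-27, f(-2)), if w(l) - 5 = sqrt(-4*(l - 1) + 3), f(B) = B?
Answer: 81 + 5*sqrt(23) ≈ 104.98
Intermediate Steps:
w(l) = 5 + sqrt(7 - 4*l) (w(l) = 5 + sqrt(-4*(l - 1) + 3) = 5 + sqrt(-4*(-1 + l) + 3) = 5 + sqrt((4 - 4*l) + 3) = 5 + sqrt(7 - 4*l))
O(o, k) = 2*k + 2*o (O(o, k) = (k + o) + (k + o) = 2*k + 2*o)
Y(w(-4)) - O(-27, f(-2)) = (5 + sqrt(7 - 4*(-4)))*(-5 + (5 + sqrt(7 - 4*(-4)))) - (2*(-2) + 2*(-27)) = (5 + sqrt(7 + 16))*(-5 + (5 + sqrt(7 + 16))) - (-4 - 54) = (5 + sqrt(23))*(-5 + (5 + sqrt(23))) - 1*(-58) = (5 + sqrt(23))*sqrt(23) + 58 = sqrt(23)*(5 + sqrt(23)) + 58 = 58 + sqrt(23)*(5 + sqrt(23))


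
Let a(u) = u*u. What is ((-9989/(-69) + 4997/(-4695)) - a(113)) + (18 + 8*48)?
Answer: -439977547/35995 ≈ -12223.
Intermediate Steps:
a(u) = u²
((-9989/(-69) + 4997/(-4695)) - a(113)) + (18 + 8*48) = ((-9989/(-69) + 4997/(-4695)) - 1*113²) + (18 + 8*48) = ((-9989*(-1/69) + 4997*(-1/4695)) - 1*12769) + (18 + 384) = ((9989/69 - 4997/4695) - 12769) + 402 = (5172618/35995 - 12769) + 402 = -454447537/35995 + 402 = -439977547/35995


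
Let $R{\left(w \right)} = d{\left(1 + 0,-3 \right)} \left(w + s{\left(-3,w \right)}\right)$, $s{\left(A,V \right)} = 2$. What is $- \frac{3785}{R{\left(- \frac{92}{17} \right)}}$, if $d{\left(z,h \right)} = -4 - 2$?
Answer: $- \frac{64345}{348} \approx -184.9$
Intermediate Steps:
$d{\left(z,h \right)} = -6$
$R{\left(w \right)} = -12 - 6 w$ ($R{\left(w \right)} = - 6 \left(w + 2\right) = - 6 \left(2 + w\right) = -12 - 6 w$)
$- \frac{3785}{R{\left(- \frac{92}{17} \right)}} = - \frac{3785}{-12 - 6 \left(- \frac{92}{17}\right)} = - \frac{3785}{-12 - 6 \left(\left(-92\right) \frac{1}{17}\right)} = - \frac{3785}{-12 - - \frac{552}{17}} = - \frac{3785}{-12 + \frac{552}{17}} = - \frac{3785}{\frac{348}{17}} = \left(-3785\right) \frac{17}{348} = - \frac{64345}{348}$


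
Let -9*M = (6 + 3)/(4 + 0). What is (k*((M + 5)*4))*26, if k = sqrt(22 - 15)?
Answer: 494*sqrt(7) ≈ 1307.0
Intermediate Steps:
k = sqrt(7) ≈ 2.6458
M = -1/4 (M = -(6 + 3)/(9*(4 + 0)) = -1/4 ≈ -0.25000)
(k*((M + 5)*4))*26 = (sqrt(7)*((-1/4 + 5)*4))*26 = (sqrt(7)*((19/4)*4))*26 = (sqrt(7)*19)*26 = (19*sqrt(7))*26 = 494*sqrt(7)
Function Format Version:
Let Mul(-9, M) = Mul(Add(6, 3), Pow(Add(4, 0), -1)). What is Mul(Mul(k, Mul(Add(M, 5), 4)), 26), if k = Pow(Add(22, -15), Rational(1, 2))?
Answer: Mul(494, Pow(7, Rational(1, 2))) ≈ 1307.0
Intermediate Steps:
k = Pow(7, Rational(1, 2)) ≈ 2.6458
M = Rational(-1, 4) (M = Mul(Rational(-1, 9), Mul(Add(6, 3), Pow(Add(4, 0), -1))) = Mul(Rational(-1, 9), Mul(9, Pow(4, -1))) = Mul(Rational(-1, 9), Mul(9, Rational(1, 4))) = Mul(Rational(-1, 9), Rational(9, 4)) = Rational(-1, 4) ≈ -0.25000)
Mul(Mul(k, Mul(Add(M, 5), 4)), 26) = Mul(Mul(Pow(7, Rational(1, 2)), Mul(Add(Rational(-1, 4), 5), 4)), 26) = Mul(Mul(Pow(7, Rational(1, 2)), Mul(Rational(19, 4), 4)), 26) = Mul(Mul(Pow(7, Rational(1, 2)), 19), 26) = Mul(Mul(19, Pow(7, Rational(1, 2))), 26) = Mul(494, Pow(7, Rational(1, 2)))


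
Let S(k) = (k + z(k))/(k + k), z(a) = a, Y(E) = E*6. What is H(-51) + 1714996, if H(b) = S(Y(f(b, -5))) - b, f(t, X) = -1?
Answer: 1715048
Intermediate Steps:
Y(E) = 6*E
S(k) = 1 (S(k) = (k + k)/(k + k) = (2*k)/((2*k)) = (2*k)*(1/(2*k)) = 1)
H(b) = 1 - b
H(-51) + 1714996 = (1 - 1*(-51)) + 1714996 = (1 + 51) + 1714996 = 52 + 1714996 = 1715048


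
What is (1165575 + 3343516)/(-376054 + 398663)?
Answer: 4509091/22609 ≈ 199.44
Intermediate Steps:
(1165575 + 3343516)/(-376054 + 398663) = 4509091/22609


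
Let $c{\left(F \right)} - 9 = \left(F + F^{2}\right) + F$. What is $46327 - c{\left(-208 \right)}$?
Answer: $3470$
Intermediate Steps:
$c{\left(F \right)} = 9 + F^{2} + 2 F$ ($c{\left(F \right)} = 9 + \left(\left(F + F^{2}\right) + F\right) = 9 + \left(F^{2} + 2 F\right) = 9 + F^{2} + 2 F$)
$46327 - c{\left(-208 \right)} = 46327 - \left(9 + \left(-208\right)^{2} + 2 \left(-208\right)\right) = 46327 - \left(9 + 43264 - 416\right) = 46327 - 42857 = 3470$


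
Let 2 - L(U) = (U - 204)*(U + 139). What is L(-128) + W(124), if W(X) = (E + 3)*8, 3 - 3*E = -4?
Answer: 11090/3 ≈ 3696.7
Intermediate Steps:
E = 7/3 (E = 1 - ⅓*(-4) = 1 + 4/3 = 7/3 ≈ 2.3333)
L(U) = 2 - (-204 + U)*(139 + U) (L(U) = 2 - (U - 204)*(U + 139) = 2 - (-204 + U)*(139 + U))
W(X) = 128/3 (W(X) = (7/3 + 3)*8 = (16/3)*8 = 128/3)
L(-128) + W(124) = (28358 - 1*(-128)² + 65*(-128)) + 128/3 = (28358 - 1*16384 - 8320) + 128/3 = (28358 - 16384 - 8320) + 128/3 = 3654 + 128/3 = 11090/3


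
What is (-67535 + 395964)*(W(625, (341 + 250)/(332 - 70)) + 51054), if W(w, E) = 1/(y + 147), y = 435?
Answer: 9758751773041/582 ≈ 1.6768e+10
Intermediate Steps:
W(w, E) = 1/582 (W(w, E) = 1/(435 + 147) = 1/582)
(-67535 + 395964)*(W(625, (341 + 250)/(332 - 70)) + 51054) = (-67535 + 395964)*(1/582 + 51054) = 328429*(29713429/582) = 9758751773041/582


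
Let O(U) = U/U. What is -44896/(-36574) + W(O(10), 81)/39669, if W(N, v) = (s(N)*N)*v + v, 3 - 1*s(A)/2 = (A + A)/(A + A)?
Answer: 299298649/241809001 ≈ 1.2377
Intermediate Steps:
O(U) = 1
s(A) = 4 (s(A) = 6 - 2*(A + A)/(A + A) = 6 - 2*2*A/(2*A) = 6 - 2*2*A*1/(2*A) = 6 - 2*1 = 6 - 2 = 4)
W(N, v) = v + 4*N*v (W(N, v) = (4*N)*v + v = 4*N*v + v = v + 4*N*v)
-44896/(-36574) + W(O(10), 81)/39669 = -44896/(-36574) + (81*(1 + 4*1))/39669 = -44896*(-1/36574) + (81*(1 + 4))*(1/39669) = 22448/18287 + (81*5)*(1/39669) = 22448/18287 + 405*(1/39669) = 22448/18287 + 135/13223 = 299298649/241809001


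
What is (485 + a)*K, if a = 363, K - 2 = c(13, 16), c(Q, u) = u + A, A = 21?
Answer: 33072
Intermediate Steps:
c(Q, u) = 21 + u (c(Q, u) = u + 21 = 21 + u)
K = 39 (K = 2 + (21 + 16) = 2 + 37 = 39)
(485 + a)*K = (485 + 363)*39 = 848*39 = 33072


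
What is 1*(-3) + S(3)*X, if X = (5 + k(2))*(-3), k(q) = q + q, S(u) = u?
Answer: -84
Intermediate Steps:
k(q) = 2*q
X = -27 (X = (5 + 2*2)*(-3) = (5 + 4)*(-3) = 9*(-3) = -27)
1*(-3) + S(3)*X = 1*(-3) + 3*(-27) = -3 - 81 = -84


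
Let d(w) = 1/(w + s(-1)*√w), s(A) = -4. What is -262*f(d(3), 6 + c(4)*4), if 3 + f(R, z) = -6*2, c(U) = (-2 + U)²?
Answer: 3930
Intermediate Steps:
d(w) = 1/(w - 4*√w)
f(R, z) = -15 (f(R, z) = -3 - 6*2 = -3 - 12 = -15)
-262*f(d(3), 6 + c(4)*4) = -262*(-15) = 3930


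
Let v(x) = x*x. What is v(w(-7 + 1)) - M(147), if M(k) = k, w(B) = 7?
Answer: -98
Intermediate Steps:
v(x) = x**2
v(w(-7 + 1)) - M(147) = 7**2 - 1*147 = 49 - 147 = -98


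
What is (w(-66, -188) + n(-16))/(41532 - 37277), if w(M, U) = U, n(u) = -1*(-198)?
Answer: 2/851 ≈ 0.0023502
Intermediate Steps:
n(u) = 198
(w(-66, -188) + n(-16))/(41532 - 37277) = (-188 + 198)/(41532 - 37277) = 10/4255 = 10*(1/4255) = 2/851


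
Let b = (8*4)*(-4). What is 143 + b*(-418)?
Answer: 53647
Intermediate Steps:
b = -128 (b = 32*(-4) = -128)
143 + b*(-418) = 143 - 128*(-418) = 143 + 53504 = 53647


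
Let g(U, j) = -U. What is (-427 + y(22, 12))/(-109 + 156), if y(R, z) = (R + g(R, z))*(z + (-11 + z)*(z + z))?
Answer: -427/47 ≈ -9.0851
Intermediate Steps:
y(R, z) = 0 (y(R, z) = (R - R)*(z + (-11 + z)*(z + z)) = 0*(z + (-11 + z)*(2*z)) = 0*(z + 2*z*(-11 + z)) = 0)
(-427 + y(22, 12))/(-109 + 156) = (-427 + 0)/(-109 + 156) = -427/47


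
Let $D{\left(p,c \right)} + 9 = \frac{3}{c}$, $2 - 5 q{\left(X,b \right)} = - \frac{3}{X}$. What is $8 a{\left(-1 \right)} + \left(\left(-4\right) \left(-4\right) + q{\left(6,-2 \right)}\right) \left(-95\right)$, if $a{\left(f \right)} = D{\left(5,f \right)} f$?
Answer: $- \frac{2943}{2} \approx -1471.5$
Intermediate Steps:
$q{\left(X,b \right)} = \frac{2}{5} + \frac{3}{5 X}$ ($q{\left(X,b \right)} = \frac{2}{5} - \frac{\left(-3\right) \frac{1}{X}}{5} = \frac{2}{5} + \frac{3}{5 X}$)
$D{\left(p,c \right)} = -9 + \frac{3}{c}$
$a{\left(f \right)} = f \left(-9 + \frac{3}{f}\right)$ ($a{\left(f \right)} = \left(-9 + \frac{3}{f}\right) f = f \left(-9 + \frac{3}{f}\right)$)
$8 a{\left(-1 \right)} + \left(\left(-4\right) \left(-4\right) + q{\left(6,-2 \right)}\right) \left(-95\right) = 8 \left(3 - -9\right) + \left(\left(-4\right) \left(-4\right) + \frac{3 + 2 \cdot 6}{5 \cdot 6}\right) \left(-95\right) = 8 \left(3 + 9\right) + \left(16 + \frac{1}{5} \cdot \frac{1}{6} \left(3 + 12\right)\right) \left(-95\right) = 8 \cdot 12 + \left(16 + \frac{1}{5} \cdot \frac{1}{6} \cdot 15\right) \left(-95\right) = 96 + \left(16 + \frac{1}{2}\right) \left(-95\right) = 96 + \frac{33}{2} \left(-95\right) = 96 - \frac{3135}{2} = - \frac{2943}{2}$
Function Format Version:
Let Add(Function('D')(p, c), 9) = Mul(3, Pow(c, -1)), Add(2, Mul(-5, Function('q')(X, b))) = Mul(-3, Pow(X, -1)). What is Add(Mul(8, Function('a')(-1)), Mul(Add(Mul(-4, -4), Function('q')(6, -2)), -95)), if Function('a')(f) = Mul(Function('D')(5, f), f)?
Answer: Rational(-2943, 2) ≈ -1471.5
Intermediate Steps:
Function('q')(X, b) = Add(Rational(2, 5), Mul(Rational(3, 5), Pow(X, -1))) (Function('q')(X, b) = Add(Rational(2, 5), Mul(Rational(-1, 5), Mul(-3, Pow(X, -1)))) = Add(Rational(2, 5), Mul(Rational(3, 5), Pow(X, -1))))
Function('D')(p, c) = Add(-9, Mul(3, Pow(c, -1)))
Function('a')(f) = Mul(f, Add(-9, Mul(3, Pow(f, -1)))) (Function('a')(f) = Mul(Add(-9, Mul(3, Pow(f, -1))), f) = Mul(f, Add(-9, Mul(3, Pow(f, -1)))))
Add(Mul(8, Function('a')(-1)), Mul(Add(Mul(-4, -4), Function('q')(6, -2)), -95)) = Add(Mul(8, Add(3, Mul(-9, -1))), Mul(Add(Mul(-4, -4), Mul(Rational(1, 5), Pow(6, -1), Add(3, Mul(2, 6)))), -95)) = Add(Mul(8, Add(3, 9)), Mul(Add(16, Mul(Rational(1, 5), Rational(1, 6), Add(3, 12))), -95)) = Add(Mul(8, 12), Mul(Add(16, Mul(Rational(1, 5), Rational(1, 6), 15)), -95)) = Add(96, Mul(Add(16, Rational(1, 2)), -95)) = Add(96, Mul(Rational(33, 2), -95)) = Add(96, Rational(-3135, 2)) = Rational(-2943, 2)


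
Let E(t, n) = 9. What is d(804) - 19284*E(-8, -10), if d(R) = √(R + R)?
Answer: -173556 + 2*√402 ≈ -1.7352e+5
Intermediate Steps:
d(R) = √2*√R (d(R) = √(2*R) = √2*√R)
d(804) - 19284*E(-8, -10) = √2*√804 - 19284*9 = √2*(2*√201) - 173556 = 2*√402 - 173556 = -173556 + 2*√402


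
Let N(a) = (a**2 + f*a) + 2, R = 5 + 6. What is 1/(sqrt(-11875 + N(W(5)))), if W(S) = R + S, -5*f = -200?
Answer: -I*sqrt(10977)/10977 ≈ -0.0095446*I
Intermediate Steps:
f = 40 (f = -1/5*(-200) = 40)
R = 11
W(S) = 11 + S
N(a) = 2 + a**2 + 40*a (N(a) = (a**2 + 40*a) + 2 = 2 + a**2 + 40*a)
1/(sqrt(-11875 + N(W(5)))) = 1/(sqrt(-11875 + (2 + (11 + 5)**2 + 40*(11 + 5)))) = 1/(sqrt(-11875 + (2 + 16**2 + 40*16))) = 1/(sqrt(-11875 + (2 + 256 + 640))) = 1/(sqrt(-11875 + 898)) = 1/(sqrt(-10977)) = 1/(I*sqrt(10977)) = -I*sqrt(10977)/10977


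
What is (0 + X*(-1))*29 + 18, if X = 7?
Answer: -185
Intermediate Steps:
(0 + X*(-1))*29 + 18 = (0 + 7*(-1))*29 + 18 = (0 - 7)*29 + 18 = -7*29 + 18 = -203 + 18 = -185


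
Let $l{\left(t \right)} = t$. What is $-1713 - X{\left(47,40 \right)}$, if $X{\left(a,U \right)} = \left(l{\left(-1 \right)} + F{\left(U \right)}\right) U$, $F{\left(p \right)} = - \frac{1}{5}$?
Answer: $-1665$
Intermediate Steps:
$F{\left(p \right)} = - \frac{1}{5}$ ($F{\left(p \right)} = \left(-1\right) \frac{1}{5} = - \frac{1}{5}$)
$X{\left(a,U \right)} = - \frac{6 U}{5}$ ($X{\left(a,U \right)} = \left(-1 - \frac{1}{5}\right) U = - \frac{6 U}{5}$)
$-1713 - X{\left(47,40 \right)} = -1713 - \left(- \frac{6}{5}\right) 40 = -1713 - -48 = -1713 + 48 = -1665$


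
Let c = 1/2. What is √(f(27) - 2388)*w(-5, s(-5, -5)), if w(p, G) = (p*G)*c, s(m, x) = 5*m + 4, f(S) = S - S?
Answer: 105*I*√597 ≈ 2565.5*I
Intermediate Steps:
f(S) = 0
c = ½ ≈ 0.50000
s(m, x) = 4 + 5*m
w(p, G) = G*p/2 (w(p, G) = (p*G)*(½) = (G*p)*(½) = G*p/2)
√(f(27) - 2388)*w(-5, s(-5, -5)) = √(0 - 2388)*((½)*(4 + 5*(-5))*(-5)) = √(-2388)*((½)*(4 - 25)*(-5)) = (2*I*√597)*((½)*(-21)*(-5)) = (2*I*√597)*(105/2) = 105*I*√597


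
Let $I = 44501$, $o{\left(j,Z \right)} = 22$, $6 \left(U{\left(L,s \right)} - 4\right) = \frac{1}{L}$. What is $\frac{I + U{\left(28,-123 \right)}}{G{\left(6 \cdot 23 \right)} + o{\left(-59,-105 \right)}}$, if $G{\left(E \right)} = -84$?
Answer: $- \frac{7476841}{10416} \approx -717.82$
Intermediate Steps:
$U{\left(L,s \right)} = 4 + \frac{1}{6 L}$
$\frac{I + U{\left(28,-123 \right)}}{G{\left(6 \cdot 23 \right)} + o{\left(-59,-105 \right)}} = \frac{44501 + \left(4 + \frac{1}{6 \cdot 28}\right)}{-84 + 22} = \frac{44501 + \left(4 + \frac{1}{6} \cdot \frac{1}{28}\right)}{-62} = \left(44501 + \left(4 + \frac{1}{168}\right)\right) \left(- \frac{1}{62}\right) = \left(44501 + \frac{673}{168}\right) \left(- \frac{1}{62}\right) = \frac{7476841}{168} \left(- \frac{1}{62}\right) = - \frac{7476841}{10416}$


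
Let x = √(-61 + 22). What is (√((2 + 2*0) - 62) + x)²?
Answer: -99 - 12*√65 ≈ -195.75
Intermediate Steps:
x = I*√39 (x = √(-39) = I*√39 ≈ 6.245*I)
(√((2 + 2*0) - 62) + x)² = (√((2 + 2*0) - 62) + I*√39)² = (√((2 + 0) - 62) + I*√39)² = (√(2 - 62) + I*√39)² = (√(-60) + I*√39)² = (2*I*√15 + I*√39)² = (I*√39 + 2*I*√15)²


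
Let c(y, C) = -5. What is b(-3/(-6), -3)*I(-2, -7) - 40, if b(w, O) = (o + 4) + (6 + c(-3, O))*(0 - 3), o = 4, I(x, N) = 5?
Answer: -15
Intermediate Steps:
b(w, O) = 5 (b(w, O) = (4 + 4) + (6 - 5)*(0 - 3) = 8 + 1*(-3) = 8 - 3 = 5)
b(-3/(-6), -3)*I(-2, -7) - 40 = 5*5 - 40 = 25 - 40 = -15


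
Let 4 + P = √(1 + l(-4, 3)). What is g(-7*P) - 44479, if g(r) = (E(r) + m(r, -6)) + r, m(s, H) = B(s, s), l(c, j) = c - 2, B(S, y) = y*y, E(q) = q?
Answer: -43884 - 406*I*√5 ≈ -43884.0 - 907.84*I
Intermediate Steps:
B(S, y) = y²
l(c, j) = -2 + c
m(s, H) = s²
P = -4 + I*√5 (P = -4 + √(1 + (-2 - 4)) = -4 + √(1 - 6) = -4 + √(-5) = -4 + I*√5 ≈ -4.0 + 2.2361*I)
g(r) = r² + 2*r (g(r) = (r + r²) + r = r² + 2*r)
g(-7*P) - 44479 = (-7*(-4 + I*√5))*(2 - 7*(-4 + I*√5)) - 44479 = (28 - 7*I*√5)*(2 + (28 - 7*I*√5)) - 44479 = (28 - 7*I*√5)*(30 - 7*I*√5) - 44479 = -44479 + (28 - 7*I*√5)*(30 - 7*I*√5)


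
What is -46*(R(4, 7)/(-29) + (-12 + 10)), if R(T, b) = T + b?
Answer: 3174/29 ≈ 109.45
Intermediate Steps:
-46*(R(4, 7)/(-29) + (-12 + 10)) = -46*((4 + 7)/(-29) + (-12 + 10)) = -46*(11*(-1/29) - 2) = -46*(-11/29 - 2) = -46*(-69/29) = 3174/29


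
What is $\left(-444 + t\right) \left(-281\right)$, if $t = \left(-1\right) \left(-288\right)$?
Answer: $43836$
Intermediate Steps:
$t = 288$
$\left(-444 + t\right) \left(-281\right) = \left(-444 + 288\right) \left(-281\right) = \left(-156\right) \left(-281\right) = 43836$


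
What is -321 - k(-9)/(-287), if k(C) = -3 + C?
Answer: -92139/287 ≈ -321.04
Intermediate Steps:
-321 - k(-9)/(-287) = -321 - (-3 - 9)/(-287) = -321 - (-12)*(-1)/287 = -321 - 1*12/287 = -321 - 12/287 = -92139/287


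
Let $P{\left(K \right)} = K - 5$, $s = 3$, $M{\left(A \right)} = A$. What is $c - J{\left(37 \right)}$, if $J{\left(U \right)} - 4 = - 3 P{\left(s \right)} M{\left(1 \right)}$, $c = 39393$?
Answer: $39383$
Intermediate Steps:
$P{\left(K \right)} = -5 + K$
$J{\left(U \right)} = 10$ ($J{\left(U \right)} = 4 + - 3 \left(-5 + 3\right) 1 = 4 + \left(-3\right) \left(-2\right) 1 = 4 + 6 \cdot 1 = 4 + 6 = 10$)
$c - J{\left(37 \right)} = 39393 - 10 = 39383$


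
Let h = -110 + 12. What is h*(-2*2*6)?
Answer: 2352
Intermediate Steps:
h = -98
h*(-2*2*6) = -98*(-2*2)*6 = -(-392)*6 = -98*(-24) = 2352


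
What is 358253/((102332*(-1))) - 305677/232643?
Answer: -114625591443/23806823476 ≈ -4.8148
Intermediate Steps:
358253/((102332*(-1))) - 305677/232643 = 358253/(-102332) - 305677*1/232643 = 358253*(-1/102332) - 305677/232643 = -358253/102332 - 305677/232643 = -114625591443/23806823476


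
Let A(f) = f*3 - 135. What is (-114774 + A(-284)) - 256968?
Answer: -372729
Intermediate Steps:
A(f) = -135 + 3*f (A(f) = 3*f - 135 = -135 + 3*f)
(-114774 + A(-284)) - 256968 = (-114774 + (-135 + 3*(-284))) - 256968 = (-114774 + (-135 - 852)) - 256968 = (-114774 - 987) - 256968 = -115761 - 256968 = -372729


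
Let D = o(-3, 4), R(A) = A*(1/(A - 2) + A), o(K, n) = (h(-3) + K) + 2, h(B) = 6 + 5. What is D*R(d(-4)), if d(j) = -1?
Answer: 40/3 ≈ 13.333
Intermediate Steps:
h(B) = 11
o(K, n) = 13 + K (o(K, n) = (11 + K) + 2 = 13 + K)
R(A) = A*(A + 1/(-2 + A)) (R(A) = A*(1/(-2 + A) + A) = A*(A + 1/(-2 + A)))
D = 10 (D = 13 - 3 = 10)
D*R(d(-4)) = 10*(-(1 + (-1)² - 2*(-1))/(-2 - 1)) = 10*(-1*(1 + 1 + 2)/(-3)) = 10*(-1*(-⅓)*4) = 10*(4/3) = 40/3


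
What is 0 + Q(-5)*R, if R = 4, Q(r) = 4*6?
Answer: 96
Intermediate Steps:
Q(r) = 24
0 + Q(-5)*R = 0 + 24*4 = 0 + 96 = 96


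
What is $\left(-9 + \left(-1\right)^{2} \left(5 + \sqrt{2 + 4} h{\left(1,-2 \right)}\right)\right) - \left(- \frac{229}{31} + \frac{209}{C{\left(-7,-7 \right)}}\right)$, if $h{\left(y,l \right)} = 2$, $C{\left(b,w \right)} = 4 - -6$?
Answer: $- \frac{5429}{310} + 2 \sqrt{6} \approx -12.614$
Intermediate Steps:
$C{\left(b,w \right)} = 10$ ($C{\left(b,w \right)} = 4 + 6 = 10$)
$\left(-9 + \left(-1\right)^{2} \left(5 + \sqrt{2 + 4} h{\left(1,-2 \right)}\right)\right) - \left(- \frac{229}{31} + \frac{209}{C{\left(-7,-7 \right)}}\right) = \left(-9 + \left(-1\right)^{2} \left(5 + \sqrt{2 + 4} \cdot 2\right)\right) - \left(- \frac{229}{31} + \frac{209}{10}\right) = \left(-9 + 1 \left(5 + \sqrt{6} \cdot 2\right)\right) - \frac{4189}{310} = \left(-9 + 1 \left(5 + 2 \sqrt{6}\right)\right) + \left(\frac{229}{31} - \frac{209}{10}\right) = \left(-9 + \left(5 + 2 \sqrt{6}\right)\right) - \frac{4189}{310} = \left(-4 + 2 \sqrt{6}\right) - \frac{4189}{310} = - \frac{5429}{310} + 2 \sqrt{6}$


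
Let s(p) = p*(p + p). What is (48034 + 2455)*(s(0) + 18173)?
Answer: 917536597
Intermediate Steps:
s(p) = 2*p² (s(p) = p*(2*p) = 2*p²)
(48034 + 2455)*(s(0) + 18173) = (48034 + 2455)*(2*0² + 18173) = 50489*(2*0 + 18173) = 50489*(0 + 18173) = 50489*18173 = 917536597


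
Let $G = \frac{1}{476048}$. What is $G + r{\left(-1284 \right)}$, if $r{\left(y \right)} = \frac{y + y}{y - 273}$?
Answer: $\frac{407497607}{247068912} \approx 1.6493$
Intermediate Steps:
$G = \frac{1}{476048} \approx 2.1006 \cdot 10^{-6}$
$r{\left(y \right)} = \frac{2 y}{-273 + y}$
$G + r{\left(-1284 \right)} = \frac{1}{476048} + 2 \left(-1284\right) \frac{1}{-273 - 1284} = \frac{1}{476048} + 2 \left(-1284\right) \frac{1}{-1557} = \frac{1}{476048} + 2 \left(-1284\right) \left(- \frac{1}{1557}\right) = \frac{1}{476048} + \frac{856}{519} = \frac{407497607}{247068912}$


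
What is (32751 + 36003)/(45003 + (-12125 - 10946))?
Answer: 34377/10966 ≈ 3.1349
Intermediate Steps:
(32751 + 36003)/(45003 + (-12125 - 10946)) = 68754/(45003 - 23071) = 68754/21932 = 68754*(1/21932) = 34377/10966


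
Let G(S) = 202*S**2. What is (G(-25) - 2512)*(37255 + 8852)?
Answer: 5705187966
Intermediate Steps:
(G(-25) - 2512)*(37255 + 8852) = (202*(-25)**2 - 2512)*(37255 + 8852) = (202*625 - 2512)*46107 = (126250 - 2512)*46107 = 123738*46107 = 5705187966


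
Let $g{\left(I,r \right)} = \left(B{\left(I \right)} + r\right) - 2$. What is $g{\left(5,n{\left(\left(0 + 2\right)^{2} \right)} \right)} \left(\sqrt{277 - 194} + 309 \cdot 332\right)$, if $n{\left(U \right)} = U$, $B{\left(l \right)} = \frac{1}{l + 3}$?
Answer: $\frac{435999}{2} + \frac{17 \sqrt{83}}{8} \approx 2.1802 \cdot 10^{5}$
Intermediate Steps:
$B{\left(l \right)} = \frac{1}{3 + l}$
$g{\left(I,r \right)} = -2 + r + \frac{1}{3 + I}$ ($g{\left(I,r \right)} = \left(\frac{1}{3 + I} + r\right) - 2 = \left(r + \frac{1}{3 + I}\right) - 2 = -2 + r + \frac{1}{3 + I}$)
$g{\left(5,n{\left(\left(0 + 2\right)^{2} \right)} \right)} \left(\sqrt{277 - 194} + 309 \cdot 332\right) = \frac{1 + \left(-2 + \left(0 + 2\right)^{2}\right) \left(3 + 5\right)}{3 + 5} \left(\sqrt{277 - 194} + 309 \cdot 332\right) = \frac{1 + \left(-2 + 2^{2}\right) 8}{8} \left(\sqrt{83} + 102588\right) = \frac{1 + \left(-2 + 4\right) 8}{8} \left(102588 + \sqrt{83}\right) = \frac{1 + 2 \cdot 8}{8} \left(102588 + \sqrt{83}\right) = \frac{1 + 16}{8} \left(102588 + \sqrt{83}\right) = \frac{1}{8} \cdot 17 \left(102588 + \sqrt{83}\right) = \frac{17 \left(102588 + \sqrt{83}\right)}{8} = \frac{435999}{2} + \frac{17 \sqrt{83}}{8}$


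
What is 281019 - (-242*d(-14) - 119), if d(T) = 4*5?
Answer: 285978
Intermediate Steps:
d(T) = 20
281019 - (-242*d(-14) - 119) = 281019 - (-242*20 - 119) = 281019 - (-4840 - 119) = 281019 - 1*(-4959) = 281019 + 4959 = 285978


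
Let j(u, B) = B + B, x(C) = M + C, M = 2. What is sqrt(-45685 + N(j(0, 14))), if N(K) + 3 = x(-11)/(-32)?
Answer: I*sqrt(2924014)/8 ≈ 213.75*I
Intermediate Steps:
x(C) = 2 + C
j(u, B) = 2*B
N(K) = -87/32 (N(K) = -3 + (2 - 11)/(-32) = -3 - 9*(-1/32) = -3 + 9/32 = -87/32)
sqrt(-45685 + N(j(0, 14))) = sqrt(-45685 - 87/32) = sqrt(-1462007/32) = I*sqrt(2924014)/8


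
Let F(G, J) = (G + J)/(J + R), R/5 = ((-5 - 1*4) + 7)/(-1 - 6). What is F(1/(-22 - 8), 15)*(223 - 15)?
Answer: 326872/1725 ≈ 189.49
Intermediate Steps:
R = 10/7 (R = 5*(((-5 - 1*4) + 7)/(-1 - 6)) = 5*(((-5 - 4) + 7)/(-7)) = 5*((-9 + 7)*(-⅐)) = 5*(-2*(-⅐)) = 5*(2/7) = 10/7 ≈ 1.4286)
F(G, J) = (G + J)/(10/7 + J) (F(G, J) = (G + J)/(J + 10/7) = (G + J)/(10/7 + J))
F(1/(-22 - 8), 15)*(223 - 15) = (7*(1/(-22 - 8) + 15)/(10 + 7*15))*(223 - 15) = (7*(1/(-30) + 15)/(10 + 105))*208 = (7*(-1/30 + 15)/115)*208 = (7*(1/115)*(449/30))*208 = (3143/3450)*208 = 326872/1725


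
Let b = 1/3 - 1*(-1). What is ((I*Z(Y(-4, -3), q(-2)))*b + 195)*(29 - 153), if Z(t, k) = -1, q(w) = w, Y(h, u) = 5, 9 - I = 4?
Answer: -70060/3 ≈ -23353.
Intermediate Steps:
I = 5 (I = 9 - 1*4 = 9 - 4 = 5)
b = 4/3 (b = ⅓ + 1 = 4/3 ≈ 1.3333)
((I*Z(Y(-4, -3), q(-2)))*b + 195)*(29 - 153) = ((5*(-1))*(4/3) + 195)*(29 - 153) = (-5*4/3 + 195)*(-124) = (-20/3 + 195)*(-124) = (565/3)*(-124) = -70060/3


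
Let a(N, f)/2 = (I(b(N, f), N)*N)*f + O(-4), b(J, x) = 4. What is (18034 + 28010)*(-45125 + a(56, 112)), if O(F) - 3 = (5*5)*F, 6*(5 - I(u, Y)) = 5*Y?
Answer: -26152332036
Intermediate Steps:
I(u, Y) = 5 - 5*Y/6
O(F) = 3 + 25*F (O(F) = 3 + (5*5)*F = 3 + 25*F)
a(N, f) = -194 + 2*N*f*(5 - 5*N/6) (a(N, f) = 2*(((5 - 5*N/6)*N)*f + (3 + 25*(-4))) = 2*((N*(5 - 5*N/6))*f + (3 - 100)) = 2*(N*f*(5 - 5*N/6) - 97) = 2*(-97 + N*f*(5 - 5*N/6)) = -194 + 2*N*f*(5 - 5*N/6))
(18034 + 28010)*(-45125 + a(56, 112)) = (18034 + 28010)*(-45125 + (-194 - 5/3*56*112*(-6 + 56))) = 46044*(-45125 + (-194 - 5/3*56*112*50)) = 46044*(-45125 + (-194 - 1568000/3)) = 46044*(-45125 - 1568582/3) = 46044*(-1703957/3) = -26152332036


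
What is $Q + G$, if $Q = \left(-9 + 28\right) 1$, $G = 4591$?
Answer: $4610$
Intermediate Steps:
$Q = 19$ ($Q = 19 \cdot 1 = 19$)
$Q + G = 19 + 4591 = 4610$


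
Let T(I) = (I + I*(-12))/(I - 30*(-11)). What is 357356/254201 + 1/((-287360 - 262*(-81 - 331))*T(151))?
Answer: 106495775254137/75754433909176 ≈ 1.4058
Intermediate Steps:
T(I) = -11*I/(330 + I) (T(I) = (I - 12*I)/(I + 330) = (-11*I)/(330 + I) = -11*I/(330 + I))
357356/254201 + 1/((-287360 - 262*(-81 - 331))*T(151)) = 357356/254201 + 1/((-287360 - 262*(-81 - 331))*((-11*151/(330 + 151)))) = 357356*(1/254201) + 1/((-287360 - 262*(-412))*((-11*151/481))) = 357356/254201 + 1/((-287360 + 107944)*((-11*151*1/481))) = 357356/254201 + 1/((-179416)*(-1661/481)) = 357356/254201 - 1/179416*(-481/1661) = 357356/254201 + 481/298009976 = 106495775254137/75754433909176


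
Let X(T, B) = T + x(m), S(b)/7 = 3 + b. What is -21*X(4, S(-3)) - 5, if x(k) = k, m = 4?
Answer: -173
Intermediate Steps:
S(b) = 21 + 7*b (S(b) = 7*(3 + b) = 21 + 7*b)
X(T, B) = 4 + T (X(T, B) = T + 4 = 4 + T)
-21*X(4, S(-3)) - 5 = -21*(4 + 4) - 5 = -21*8 - 5 = -168 - 5 = -173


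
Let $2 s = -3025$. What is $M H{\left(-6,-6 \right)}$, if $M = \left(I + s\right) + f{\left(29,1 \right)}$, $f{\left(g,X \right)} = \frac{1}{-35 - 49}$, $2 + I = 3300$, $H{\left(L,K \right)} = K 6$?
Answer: $- \frac{449943}{7} \approx -64278.0$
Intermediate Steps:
$s = - \frac{3025}{2}$ ($s = \frac{1}{2} \left(-3025\right) = - \frac{3025}{2} \approx -1512.5$)
$H{\left(L,K \right)} = 6 K$
$I = 3298$ ($I = -2 + 3300 = 3298$)
$f{\left(g,X \right)} = - \frac{1}{84}$ ($f{\left(g,X \right)} = \frac{1}{-84} = - \frac{1}{84}$)
$M = \frac{149981}{84}$ ($M = \left(3298 - \frac{3025}{2}\right) - \frac{1}{84} = \frac{3571}{2} - \frac{1}{84} = \frac{149981}{84} \approx 1785.5$)
$M H{\left(-6,-6 \right)} = \frac{149981 \cdot 6 \left(-6\right)}{84} = \frac{149981}{84} \left(-36\right) = - \frac{449943}{7}$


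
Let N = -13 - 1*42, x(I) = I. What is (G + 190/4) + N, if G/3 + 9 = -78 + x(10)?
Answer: -477/2 ≈ -238.50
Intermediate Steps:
N = -55 (N = -13 - 42 = -55)
G = -231 (G = -27 + 3*(-78 + 10) = -27 + 3*(-68) = -27 - 204 = -231)
(G + 190/4) + N = (-231 + 190/4) - 55 = (-231 + 190*(¼)) - 55 = (-231 + 95/2) - 55 = -367/2 - 55 = -477/2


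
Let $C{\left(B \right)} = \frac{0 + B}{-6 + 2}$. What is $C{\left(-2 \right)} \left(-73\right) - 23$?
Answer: $- \frac{119}{2} \approx -59.5$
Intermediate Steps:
$C{\left(B \right)} = - \frac{B}{4}$ ($C{\left(B \right)} = \frac{B}{-4} = B \left(- \frac{1}{4}\right) = - \frac{B}{4}$)
$C{\left(-2 \right)} \left(-73\right) - 23 = \left(- \frac{1}{4}\right) \left(-2\right) \left(-73\right) - 23 = \frac{1}{2} \left(-73\right) - 23 = - \frac{73}{2} - 23 = - \frac{119}{2}$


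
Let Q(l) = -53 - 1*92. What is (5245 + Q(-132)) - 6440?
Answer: -1340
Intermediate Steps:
Q(l) = -145 (Q(l) = -53 - 92 = -145)
(5245 + Q(-132)) - 6440 = (5245 - 145) - 6440 = 5100 - 6440 = -1340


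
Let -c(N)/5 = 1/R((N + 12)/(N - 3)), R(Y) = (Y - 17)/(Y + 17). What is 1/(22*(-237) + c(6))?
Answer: -11/57239 ≈ -0.00019218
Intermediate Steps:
R(Y) = (-17 + Y)/(17 + Y)
c(N) = -5*(17 + (12 + N)/(-3 + N))/(-17 + (12 + N)/(-3 + N)) (c(N) = -5*(17 + (N + 12)/(N - 3))/(-17 + (N + 12)/(N - 3)) = -5*(17 + (12 + N)/(-3 + N))/(-17 + (12 + N)/(-3 + N)))
1/(22*(-237) + c(6)) = 1/(22*(-237) + 15*(-13 + 6*6)/(-63 + 16*6)) = 1/(-5214 + 15*(-13 + 36)/(-63 + 96)) = 1/(-5214 + 15*23/33) = 1/(-5214 + 15*(1/33)*23) = 1/(-5214 + 115/11) = 1/(-57239/11) = -11/57239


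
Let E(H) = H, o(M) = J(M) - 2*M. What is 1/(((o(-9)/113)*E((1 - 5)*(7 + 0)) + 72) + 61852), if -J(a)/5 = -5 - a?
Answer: 113/6997468 ≈ 1.6149e-5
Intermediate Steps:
J(a) = 25 + 5*a (J(a) = -5*(-5 - a) = 25 + 5*a)
o(M) = 25 + 3*M (o(M) = (25 + 5*M) - 2*M = 25 + 3*M)
1/(((o(-9)/113)*E((1 - 5)*(7 + 0)) + 72) + 61852) = 1/((((25 + 3*(-9))/113)*((1 - 5)*(7 + 0)) + 72) + 61852) = 1/((((25 - 27)*(1/113))*(-4*7) + 72) + 61852) = 1/((-2*1/113*(-28) + 72) + 61852) = 1/((-2/113*(-28) + 72) + 61852) = 1/((56/113 + 72) + 61852) = 1/(8192/113 + 61852) = 1/(6997468/113) = 113/6997468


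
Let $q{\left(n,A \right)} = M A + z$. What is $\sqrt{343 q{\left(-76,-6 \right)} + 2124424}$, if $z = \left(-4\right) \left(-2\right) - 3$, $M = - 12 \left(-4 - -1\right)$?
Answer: $\sqrt{2052051} \approx 1432.5$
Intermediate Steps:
$M = 36$ ($M = - 12 \left(-4 + 1\right) = \left(-12\right) \left(-3\right) = 36$)
$z = 5$ ($z = 8 - 3 = 5$)
$q{\left(n,A \right)} = 5 + 36 A$ ($q{\left(n,A \right)} = 36 A + 5 = 5 + 36 A$)
$\sqrt{343 q{\left(-76,-6 \right)} + 2124424} = \sqrt{343 \left(5 + 36 \left(-6\right)\right) + 2124424} = \sqrt{343 \left(5 - 216\right) + 2124424} = \sqrt{343 \left(-211\right) + 2124424} = \sqrt{-72373 + 2124424} = \sqrt{2052051}$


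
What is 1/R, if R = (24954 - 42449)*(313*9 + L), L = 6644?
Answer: -1/165520195 ≈ -6.0416e-9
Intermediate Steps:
R = -165520195 (R = (24954 - 42449)*(313*9 + 6644) = -17495*(2817 + 6644) = -17495*9461 = -165520195)
1/R = 1/(-165520195) = -1/165520195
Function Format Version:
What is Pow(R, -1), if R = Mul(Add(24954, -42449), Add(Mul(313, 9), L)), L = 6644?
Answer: Rational(-1, 165520195) ≈ -6.0416e-9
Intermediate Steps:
R = -165520195 (R = Mul(Add(24954, -42449), Add(Mul(313, 9), 6644)) = Mul(-17495, Add(2817, 6644)) = Mul(-17495, 9461) = -165520195)
Pow(R, -1) = Pow(-165520195, -1) = Rational(-1, 165520195)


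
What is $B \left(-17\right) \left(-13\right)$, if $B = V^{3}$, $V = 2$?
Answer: $1768$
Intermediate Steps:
$B = 8$ ($B = 2^{3} = 8$)
$B \left(-17\right) \left(-13\right) = 8 \left(-17\right) \left(-13\right) = \left(-136\right) \left(-13\right) = 1768$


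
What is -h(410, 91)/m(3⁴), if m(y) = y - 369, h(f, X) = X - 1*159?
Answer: -17/72 ≈ -0.23611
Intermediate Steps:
h(f, X) = -159 + X (h(f, X) = X - 159 = -159 + X)
m(y) = -369 + y
-h(410, 91)/m(3⁴) = -(-159 + 91)/(-369 + 3⁴) = -(-68)/(-369 + 81) = -(-68)/(-288) = -(-68)*(-1)/288 = -1*17/72 = -17/72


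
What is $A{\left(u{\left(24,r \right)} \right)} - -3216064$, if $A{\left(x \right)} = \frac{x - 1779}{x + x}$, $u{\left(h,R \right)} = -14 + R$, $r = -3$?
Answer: $\frac{54673986}{17} \approx 3.2161 \cdot 10^{6}$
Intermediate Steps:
$A{\left(x \right)} = \frac{-1779 + x}{2 x}$
$A{\left(u{\left(24,r \right)} \right)} - -3216064 = \frac{-1779 - 17}{2 \left(-14 - 3\right)} - -3216064 = \frac{-1779 - 17}{2 \left(-17\right)} + 3216064 = \frac{1}{2} \left(- \frac{1}{17}\right) \left(-1796\right) + 3216064 = \frac{898}{17} + 3216064 = \frac{54673986}{17}$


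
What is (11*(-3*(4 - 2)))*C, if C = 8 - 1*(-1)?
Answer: -594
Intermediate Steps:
C = 9 (C = 8 + 1 = 9)
(11*(-3*(4 - 2)))*C = (11*(-3*(4 - 2)))*9 = (11*(-3*2))*9 = (11*(-6))*9 = -66*9 = -594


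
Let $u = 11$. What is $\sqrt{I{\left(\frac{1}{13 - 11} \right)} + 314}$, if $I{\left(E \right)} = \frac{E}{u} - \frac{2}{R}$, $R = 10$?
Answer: $\frac{\sqrt{3797530}}{110} \approx 17.716$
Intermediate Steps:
$I{\left(E \right)} = - \frac{1}{5} + \frac{E}{11}$ ($I{\left(E \right)} = \frac{E}{11} - \frac{2}{10} = E \frac{1}{11} - \frac{1}{5} = \frac{E}{11} - \frac{1}{5} = - \frac{1}{5} + \frac{E}{11}$)
$\sqrt{I{\left(\frac{1}{13 - 11} \right)} + 314} = \sqrt{\left(- \frac{1}{5} + \frac{1}{11 \left(13 - 11\right)}\right) + 314} = \sqrt{\left(- \frac{1}{5} + \frac{1}{11 \cdot 2}\right) + 314} = \sqrt{\left(- \frac{1}{5} + \frac{1}{11} \cdot \frac{1}{2}\right) + 314} = \sqrt{\left(- \frac{1}{5} + \frac{1}{22}\right) + 314} = \sqrt{- \frac{17}{110} + 314} = \sqrt{\frac{34523}{110}} = \frac{\sqrt{3797530}}{110}$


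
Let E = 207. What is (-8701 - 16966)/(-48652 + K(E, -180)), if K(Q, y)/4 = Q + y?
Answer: 25667/48544 ≈ 0.52874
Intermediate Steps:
K(Q, y) = 4*Q + 4*y (K(Q, y) = 4*(Q + y) = 4*Q + 4*y)
(-8701 - 16966)/(-48652 + K(E, -180)) = (-8701 - 16966)/(-48652 + (4*207 + 4*(-180))) = -25667/(-48652 + (828 - 720)) = -25667/(-48652 + 108) = -25667/(-48544) = -25667*(-1/48544) = 25667/48544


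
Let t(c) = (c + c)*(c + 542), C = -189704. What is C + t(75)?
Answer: -97154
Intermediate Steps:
t(c) = 2*c*(542 + c) (t(c) = (2*c)*(542 + c) = 2*c*(542 + c))
C + t(75) = -189704 + 2*75*(542 + 75) = -189704 + 2*75*617 = -189704 + 92550 = -97154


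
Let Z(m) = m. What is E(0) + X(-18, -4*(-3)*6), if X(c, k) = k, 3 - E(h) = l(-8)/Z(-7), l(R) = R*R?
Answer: 589/7 ≈ 84.143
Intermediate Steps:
l(R) = R**2
E(h) = 85/7 (E(h) = 3 - (-8)**2/(-7) = 3 - 64*(-1)/7 = 3 - 1*(-64/7) = 3 + 64/7 = 85/7)
E(0) + X(-18, -4*(-3)*6) = 85/7 - 4*(-3)*6 = 85/7 + 12*6 = 85/7 + 72 = 589/7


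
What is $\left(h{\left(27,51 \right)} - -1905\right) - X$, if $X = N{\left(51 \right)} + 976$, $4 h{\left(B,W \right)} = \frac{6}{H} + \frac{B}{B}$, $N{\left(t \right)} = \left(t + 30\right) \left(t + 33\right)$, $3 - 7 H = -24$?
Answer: $- \frac{211477}{36} \approx -5874.4$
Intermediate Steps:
$H = \frac{27}{7}$ ($H = \frac{3}{7} - - \frac{24}{7} = \frac{3}{7} + \frac{24}{7} = \frac{27}{7} \approx 3.8571$)
$N{\left(t \right)} = \left(30 + t\right) \left(33 + t\right)$
$h{\left(B,W \right)} = \frac{23}{36}$ ($h{\left(B,W \right)} = \frac{\frac{6}{\frac{27}{7}} + \frac{B}{B}}{4} = \frac{6 \cdot \frac{7}{27} + 1}{4} = \frac{\frac{14}{9} + 1}{4} = \frac{1}{4} \cdot \frac{23}{9} = \frac{23}{36}$)
$X = 7780$ ($X = \left(990 + 51^{2} + 63 \cdot 51\right) + 976 = \left(990 + 2601 + 3213\right) + 976 = 6804 + 976 = 7780$)
$\left(h{\left(27,51 \right)} - -1905\right) - X = \left(\frac{23}{36} - -1905\right) - 7780 = \left(\frac{23}{36} + 1905\right) - 7780 = \frac{68603}{36} - 7780 = - \frac{211477}{36}$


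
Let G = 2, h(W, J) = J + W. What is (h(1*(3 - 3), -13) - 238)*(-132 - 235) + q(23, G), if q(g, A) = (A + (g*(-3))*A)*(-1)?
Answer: 92253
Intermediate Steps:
q(g, A) = -A + 3*A*g (q(g, A) = (A + (-3*g)*A)*(-1) = (A - 3*A*g)*(-1) = -A + 3*A*g)
(h(1*(3 - 3), -13) - 238)*(-132 - 235) + q(23, G) = ((-13 + 1*(3 - 3)) - 238)*(-132 - 235) + 2*(-1 + 3*23) = ((-13 + 1*0) - 238)*(-367) + 2*(-1 + 69) = ((-13 + 0) - 238)*(-367) + 2*68 = (-13 - 238)*(-367) + 136 = -251*(-367) + 136 = 92117 + 136 = 92253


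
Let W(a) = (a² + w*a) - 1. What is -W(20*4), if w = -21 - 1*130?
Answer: 5681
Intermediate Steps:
w = -151 (w = -21 - 130 = -151)
W(a) = -1 + a² - 151*a (W(a) = (a² - 151*a) - 1 = -1 + a² - 151*a)
-W(20*4) = -(-1 + (20*4)² - 3020*4) = -(-1 + 80² - 151*80) = -(-1 + 6400 - 12080) = -1*(-5681) = 5681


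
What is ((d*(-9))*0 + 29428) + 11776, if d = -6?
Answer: 41204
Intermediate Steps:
((d*(-9))*0 + 29428) + 11776 = (-6*(-9)*0 + 29428) + 11776 = (54*0 + 29428) + 11776 = (0 + 29428) + 11776 = 29428 + 11776 = 41204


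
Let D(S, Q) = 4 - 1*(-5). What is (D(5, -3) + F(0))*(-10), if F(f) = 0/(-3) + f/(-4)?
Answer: -90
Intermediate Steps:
F(f) = -f/4 (F(f) = 0*(-1/3) + f*(-1/4) = 0 - f/4 = -f/4)
D(S, Q) = 9 (D(S, Q) = 4 + 5 = 9)
(D(5, -3) + F(0))*(-10) = (9 - 1/4*0)*(-10) = (9 + 0)*(-10) = 9*(-10) = -90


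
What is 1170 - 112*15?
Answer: -510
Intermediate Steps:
1170 - 112*15 = 1170 - 1680 = -510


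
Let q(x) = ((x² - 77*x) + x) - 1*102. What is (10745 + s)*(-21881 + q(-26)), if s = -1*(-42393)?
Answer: -1027210678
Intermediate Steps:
q(x) = -102 + x² - 76*x (q(x) = (x² - 76*x) - 102 = -102 + x² - 76*x)
s = 42393
(10745 + s)*(-21881 + q(-26)) = (10745 + 42393)*(-21881 + (-102 + (-26)² - 76*(-26))) = 53138*(-21881 + (-102 + 676 + 1976)) = 53138*(-21881 + 2550) = 53138*(-19331) = -1027210678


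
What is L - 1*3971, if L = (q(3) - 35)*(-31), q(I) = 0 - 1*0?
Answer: -2886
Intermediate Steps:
q(I) = 0 (q(I) = 0 + 0 = 0)
L = 1085 (L = (0 - 35)*(-31) = -35*(-31) = 1085)
L - 1*3971 = 1085 - 1*3971 = 1085 - 3971 = -2886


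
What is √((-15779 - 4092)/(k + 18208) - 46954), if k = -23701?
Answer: I*√1416636191343/5493 ≈ 216.68*I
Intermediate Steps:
√((-15779 - 4092)/(k + 18208) - 46954) = √((-15779 - 4092)/(-23701 + 18208) - 46954) = √(-19871/(-5493) - 46954) = √(-19871*(-1/5493) - 46954) = √(19871/5493 - 46954) = √(-257898451/5493) = I*√1416636191343/5493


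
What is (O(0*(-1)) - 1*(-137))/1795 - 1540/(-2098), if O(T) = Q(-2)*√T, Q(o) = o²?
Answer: 1525863/1882955 ≈ 0.81036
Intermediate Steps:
O(T) = 4*√T (O(T) = (-2)²*√T = 4*√T)
(O(0*(-1)) - 1*(-137))/1795 - 1540/(-2098) = (4*√(0*(-1)) - 1*(-137))/1795 - 1540/(-2098) = (4*√0 + 137)*(1/1795) - 1540*(-1/2098) = (4*0 + 137)*(1/1795) + 770/1049 = (0 + 137)*(1/1795) + 770/1049 = 137*(1/1795) + 770/1049 = 137/1795 + 770/1049 = 1525863/1882955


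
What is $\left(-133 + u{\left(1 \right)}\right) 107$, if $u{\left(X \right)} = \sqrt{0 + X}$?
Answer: $-14124$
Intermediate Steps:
$u{\left(X \right)} = \sqrt{X}$
$\left(-133 + u{\left(1 \right)}\right) 107 = \left(-133 + \sqrt{1}\right) 107 = \left(-133 + 1\right) 107 = \left(-132\right) 107 = -14124$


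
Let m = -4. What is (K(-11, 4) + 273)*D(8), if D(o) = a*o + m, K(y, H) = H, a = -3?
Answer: -7756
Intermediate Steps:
D(o) = -4 - 3*o (D(o) = -3*o - 4 = -4 - 3*o)
(K(-11, 4) + 273)*D(8) = (4 + 273)*(-4 - 3*8) = 277*(-4 - 24) = 277*(-28) = -7756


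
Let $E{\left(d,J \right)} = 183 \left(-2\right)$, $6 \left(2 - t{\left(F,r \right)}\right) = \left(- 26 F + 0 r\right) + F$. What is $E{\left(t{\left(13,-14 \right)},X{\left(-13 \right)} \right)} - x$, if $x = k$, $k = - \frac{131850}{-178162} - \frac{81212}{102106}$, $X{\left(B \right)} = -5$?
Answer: $- \frac{1664262385177}{4547852293} \approx -365.94$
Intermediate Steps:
$t{\left(F,r \right)} = 2 + \frac{25 F}{6}$ ($t{\left(F,r \right)} = 2 - \frac{\left(- 26 F + 0 r\right) + F}{6} = 2 - \frac{\left(- 26 F + 0\right) + F}{6} = 2 - \frac{- 26 F + F}{6} = 2 - \frac{\left(-25\right) F}{6} = 2 + \frac{25 F}{6}$)
$E{\left(d,J \right)} = -366$
$k = - \frac{251554061}{4547852293}$ ($k = \left(-131850\right) \left(- \frac{1}{178162}\right) - \frac{40606}{51053} = \frac{65925}{89081} - \frac{40606}{51053} = - \frac{251554061}{4547852293} \approx -0.055313$)
$x = - \frac{251554061}{4547852293} \approx -0.055313$
$E{\left(t{\left(13,-14 \right)},X{\left(-13 \right)} \right)} - x = -366 - - \frac{251554061}{4547852293} = -366 + \frac{251554061}{4547852293} = - \frac{1664262385177}{4547852293}$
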